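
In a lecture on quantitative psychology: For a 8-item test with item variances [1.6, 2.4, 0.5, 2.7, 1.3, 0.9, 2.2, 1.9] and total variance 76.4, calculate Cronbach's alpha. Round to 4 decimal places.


alpha = (k/(k-1)) * (1 - sum(s_i^2)/s_total^2)
sum(item variances) = 13.5
k/(k-1) = 8/7 = 1.142857
1 - 13.5/76.4 = 1 - 0.176702 = 0.823298
alpha = 1.142857 * 0.823298
= 0.9409


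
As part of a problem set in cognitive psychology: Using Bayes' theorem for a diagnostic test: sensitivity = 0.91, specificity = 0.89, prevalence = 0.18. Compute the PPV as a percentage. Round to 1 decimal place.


PPV = (sens * prev) / (sens * prev + (1-spec) * (1-prev))
Numerator = 0.91 * 0.18 = 0.1638
P(positive and no disease) = (1 - spec) * (1 - prev) = (1 - 0.89) * (1 - 0.18) = 0.0902
Denominator = 0.1638 + 0.0902 = 0.254
PPV = 0.1638 / 0.254 = 0.644882
As percentage = 64.5


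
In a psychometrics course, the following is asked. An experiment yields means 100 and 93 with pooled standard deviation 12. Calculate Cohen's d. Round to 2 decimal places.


Cohen's d = (M1 - M2) / S_pooled
= (100 - 93) / 12
= 7 / 12
= 0.58


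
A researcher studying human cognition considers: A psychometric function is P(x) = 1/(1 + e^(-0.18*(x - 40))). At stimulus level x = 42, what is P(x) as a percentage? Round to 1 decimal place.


P(x) = 1/(1 + e^(-0.18*(42 - 40)))
Exponent = -0.18 * 2 = -0.36
e^(-0.36) = 0.697676
P = 1/(1 + 0.697676) = 0.589041
Percentage = 58.9


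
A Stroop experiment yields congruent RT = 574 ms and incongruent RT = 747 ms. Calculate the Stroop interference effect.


Stroop effect = RT(incongruent) - RT(congruent)
= 747 - 574
= 173 ms


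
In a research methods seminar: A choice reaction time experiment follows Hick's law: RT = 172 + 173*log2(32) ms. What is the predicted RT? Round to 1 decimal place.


RT = 172 + 173 * log2(32)
log2(32) = 5.0
RT = 172 + 173 * 5.0
= 172 + 865.0
= 1037.0 ms


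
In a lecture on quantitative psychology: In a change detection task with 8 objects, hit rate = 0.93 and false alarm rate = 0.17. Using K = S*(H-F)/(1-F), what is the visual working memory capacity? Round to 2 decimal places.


K = S * (H - F) / (1 - F)
H - F = 0.76
1 - F = 0.83
K = 8 * 0.76 / 0.83
= 7.33


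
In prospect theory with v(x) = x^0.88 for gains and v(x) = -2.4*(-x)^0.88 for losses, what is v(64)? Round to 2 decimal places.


Since x = 64 >= 0, use v(x) = x^0.88
64^0.88 = 38.8542
v(64) = 38.85


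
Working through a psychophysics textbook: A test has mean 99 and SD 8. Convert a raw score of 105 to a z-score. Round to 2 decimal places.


z = (X - mu) / sigma
= (105 - 99) / 8
= 6 / 8
= 0.75


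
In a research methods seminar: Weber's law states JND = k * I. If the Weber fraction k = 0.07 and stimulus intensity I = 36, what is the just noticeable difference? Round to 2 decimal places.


JND = k * I
JND = 0.07 * 36
= 2.52


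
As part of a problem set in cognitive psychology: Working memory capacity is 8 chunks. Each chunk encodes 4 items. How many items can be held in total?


Total items = chunks * items_per_chunk
= 8 * 4
= 32


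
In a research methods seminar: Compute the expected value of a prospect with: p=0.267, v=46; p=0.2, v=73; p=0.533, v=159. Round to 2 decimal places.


EU = sum(p_i * v_i)
0.267 * 46 = 12.282
0.2 * 73 = 14.6
0.533 * 159 = 84.747
EU = 12.282 + 14.6 + 84.747
= 111.63


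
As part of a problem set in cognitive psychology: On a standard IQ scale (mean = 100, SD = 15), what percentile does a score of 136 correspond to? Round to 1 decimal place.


z = (IQ - mean) / SD
z = (136 - 100) / 15 = 2.4
Percentile = Phi(2.4) * 100
Phi(2.4) = 0.991802
= 99.2


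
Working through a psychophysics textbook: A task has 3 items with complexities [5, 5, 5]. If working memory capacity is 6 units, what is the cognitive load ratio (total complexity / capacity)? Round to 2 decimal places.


Total complexity = 5 + 5 + 5 = 15
Load = total / capacity = 15 / 6
= 2.50


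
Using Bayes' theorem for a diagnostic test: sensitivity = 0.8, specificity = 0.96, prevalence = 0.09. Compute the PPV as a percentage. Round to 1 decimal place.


PPV = (sens * prev) / (sens * prev + (1-spec) * (1-prev))
Numerator = 0.8 * 0.09 = 0.072
P(positive and no disease) = (1 - spec) * (1 - prev) = (1 - 0.96) * (1 - 0.09) = 0.0364
Denominator = 0.072 + 0.0364 = 0.1084
PPV = 0.072 / 0.1084 = 0.664207
As percentage = 66.4


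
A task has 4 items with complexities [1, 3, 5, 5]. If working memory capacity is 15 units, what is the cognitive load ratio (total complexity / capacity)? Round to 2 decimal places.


Total complexity = 1 + 3 + 5 + 5 = 14
Load = total / capacity = 14 / 15
= 0.93


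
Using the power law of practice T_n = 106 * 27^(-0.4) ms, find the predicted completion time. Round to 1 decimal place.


T_n = 106 * 27^(-0.4)
27^(-0.4) = 0.267581
T_n = 106 * 0.267581
= 28.4 ms


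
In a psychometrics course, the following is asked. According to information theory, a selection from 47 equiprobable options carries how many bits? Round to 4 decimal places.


H = log2(n)
H = log2(47)
= 5.5546


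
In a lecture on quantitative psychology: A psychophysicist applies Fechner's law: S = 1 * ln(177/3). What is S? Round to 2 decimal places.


S = 1 * ln(177/3)
I/I0 = 59.0
ln(59.0) = 4.0775
S = 1 * 4.0775
= 4.08


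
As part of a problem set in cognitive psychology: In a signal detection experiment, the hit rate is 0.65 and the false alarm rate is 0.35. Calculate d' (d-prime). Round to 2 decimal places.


d' = z(HR) - z(FAR)
z(0.65) = 0.3853
z(0.35) = -0.3853
d' = 0.3853 - -0.3853
= 0.77


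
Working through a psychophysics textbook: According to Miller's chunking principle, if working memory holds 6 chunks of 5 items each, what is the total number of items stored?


Total items = chunks * items_per_chunk
= 6 * 5
= 30


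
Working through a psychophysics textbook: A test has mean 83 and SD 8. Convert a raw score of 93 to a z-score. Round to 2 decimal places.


z = (X - mu) / sigma
= (93 - 83) / 8
= 10 / 8
= 1.25


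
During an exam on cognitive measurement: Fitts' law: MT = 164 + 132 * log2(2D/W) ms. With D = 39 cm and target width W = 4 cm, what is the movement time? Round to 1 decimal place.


MT = 164 + 132 * log2(2*39/4)
2D/W = 19.5
log2(19.5) = 4.2854
MT = 164 + 132 * 4.2854
= 729.7 ms


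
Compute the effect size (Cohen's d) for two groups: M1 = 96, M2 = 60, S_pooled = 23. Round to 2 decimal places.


Cohen's d = (M1 - M2) / S_pooled
= (96 - 60) / 23
= 36 / 23
= 1.57


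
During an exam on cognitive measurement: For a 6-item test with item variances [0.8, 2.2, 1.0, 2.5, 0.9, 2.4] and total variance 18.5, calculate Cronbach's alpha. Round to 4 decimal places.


alpha = (k/(k-1)) * (1 - sum(s_i^2)/s_total^2)
sum(item variances) = 9.8
k/(k-1) = 6/5 = 1.2
1 - 9.8/18.5 = 1 - 0.52973 = 0.47027
alpha = 1.2 * 0.47027
= 0.5643


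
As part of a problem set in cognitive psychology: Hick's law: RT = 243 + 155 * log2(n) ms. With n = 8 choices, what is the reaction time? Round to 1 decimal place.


RT = 243 + 155 * log2(8)
log2(8) = 3.0
RT = 243 + 155 * 3.0
= 243 + 465.0
= 708.0 ms


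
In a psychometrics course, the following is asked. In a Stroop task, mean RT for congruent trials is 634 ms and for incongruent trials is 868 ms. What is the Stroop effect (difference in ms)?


Stroop effect = RT(incongruent) - RT(congruent)
= 868 - 634
= 234 ms


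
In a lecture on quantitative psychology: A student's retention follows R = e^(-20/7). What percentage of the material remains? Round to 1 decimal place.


R = e^(-t/S)
-t/S = -20/7 = -2.857143
R = e^(-2.857143) = 0.057433
Percentage = 0.057433 * 100
= 5.7


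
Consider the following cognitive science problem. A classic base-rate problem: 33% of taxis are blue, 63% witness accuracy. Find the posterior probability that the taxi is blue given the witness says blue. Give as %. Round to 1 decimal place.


P(blue | says blue) = P(says blue | blue)*P(blue) / [P(says blue | blue)*P(blue) + P(says blue | not blue)*P(not blue)]
Numerator = 0.63 * 0.33 = 0.2079
False identification = 0.37 * 0.67 = 0.2479
P = 0.2079 / (0.2079 + 0.2479)
= 0.2079 / 0.4558
As percentage = 45.6


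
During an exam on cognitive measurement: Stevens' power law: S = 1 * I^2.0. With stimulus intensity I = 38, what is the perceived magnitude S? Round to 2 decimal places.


S = 1 * 38^2.0
38^2.0 = 1444.0
S = 1 * 1444.0
= 1444.00


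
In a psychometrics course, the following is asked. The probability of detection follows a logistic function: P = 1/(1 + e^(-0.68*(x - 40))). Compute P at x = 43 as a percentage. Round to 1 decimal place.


P(x) = 1/(1 + e^(-0.68*(43 - 40)))
Exponent = -0.68 * 3 = -2.04
e^(-2.04) = 0.130029
P = 1/(1 + 0.130029) = 0.884933
Percentage = 88.5


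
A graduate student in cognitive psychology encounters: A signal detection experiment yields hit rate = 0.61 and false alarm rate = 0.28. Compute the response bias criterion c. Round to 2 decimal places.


c = -0.5 * (z(HR) + z(FAR))
z(0.61) = 0.2793
z(0.28) = -0.5828
c = -0.5 * (0.2793 + -0.5828)
= -0.5 * -0.3035
= 0.15


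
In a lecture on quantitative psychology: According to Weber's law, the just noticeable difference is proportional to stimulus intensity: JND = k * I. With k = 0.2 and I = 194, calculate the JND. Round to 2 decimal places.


JND = k * I
JND = 0.2 * 194
= 38.80


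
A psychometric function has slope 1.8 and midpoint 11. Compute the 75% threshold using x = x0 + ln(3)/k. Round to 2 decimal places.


At P = 0.75: 0.75 = 1/(1 + e^(-k*(x-x0)))
Solving: e^(-k*(x-x0)) = 1/3
x = x0 + ln(3)/k
ln(3) = 1.0986
x = 11 + 1.0986/1.8
= 11 + 0.6103
= 11.61


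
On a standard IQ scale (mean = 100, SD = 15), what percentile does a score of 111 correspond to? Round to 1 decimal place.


z = (IQ - mean) / SD
z = (111 - 100) / 15 = 0.7333
Percentile = Phi(0.7333) * 100
Phi(0.7333) = 0.768312
= 76.8


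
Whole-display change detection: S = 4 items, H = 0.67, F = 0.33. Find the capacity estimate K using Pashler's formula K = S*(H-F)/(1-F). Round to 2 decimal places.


K = S * (H - F) / (1 - F)
H - F = 0.34
1 - F = 0.67
K = 4 * 0.34 / 0.67
= 2.03


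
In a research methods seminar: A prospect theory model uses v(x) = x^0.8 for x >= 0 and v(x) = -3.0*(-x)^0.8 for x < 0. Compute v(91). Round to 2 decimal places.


Since x = 91 >= 0, use v(x) = x^0.8
91^0.8 = 36.9176
v(91) = 36.92


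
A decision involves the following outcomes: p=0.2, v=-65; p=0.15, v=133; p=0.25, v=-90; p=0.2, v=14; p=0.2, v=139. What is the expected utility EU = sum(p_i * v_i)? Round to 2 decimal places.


EU = sum(p_i * v_i)
0.2 * -65 = -13.0
0.15 * 133 = 19.95
0.25 * -90 = -22.5
0.2 * 14 = 2.8
0.2 * 139 = 27.8
EU = -13.0 + 19.95 + -22.5 + 2.8 + 27.8
= 15.05


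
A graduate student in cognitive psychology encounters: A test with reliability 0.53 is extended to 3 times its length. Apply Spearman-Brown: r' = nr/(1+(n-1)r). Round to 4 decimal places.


r_new = n*r / (1 + (n-1)*r)
Numerator = 3 * 0.53 = 1.59
Denominator = 1 + 2 * 0.53 = 2.06
r_new = 1.59 / 2.06
= 0.7718


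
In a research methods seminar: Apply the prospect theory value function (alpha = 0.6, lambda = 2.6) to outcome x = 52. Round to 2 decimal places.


Since x = 52 >= 0, use v(x) = x^0.6
52^0.6 = 10.7054
v(52) = 10.71


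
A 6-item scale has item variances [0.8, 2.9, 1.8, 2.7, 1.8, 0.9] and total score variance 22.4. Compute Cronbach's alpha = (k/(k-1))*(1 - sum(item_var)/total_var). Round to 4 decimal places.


alpha = (k/(k-1)) * (1 - sum(s_i^2)/s_total^2)
sum(item variances) = 10.9
k/(k-1) = 6/5 = 1.2
1 - 10.9/22.4 = 1 - 0.486607 = 0.513393
alpha = 1.2 * 0.513393
= 0.6161


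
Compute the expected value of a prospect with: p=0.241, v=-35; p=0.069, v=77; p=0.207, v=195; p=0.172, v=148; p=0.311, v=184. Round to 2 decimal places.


EU = sum(p_i * v_i)
0.241 * -35 = -8.435
0.069 * 77 = 5.313
0.207 * 195 = 40.365
0.172 * 148 = 25.456
0.311 * 184 = 57.224
EU = -8.435 + 5.313 + 40.365 + 25.456 + 57.224
= 119.92


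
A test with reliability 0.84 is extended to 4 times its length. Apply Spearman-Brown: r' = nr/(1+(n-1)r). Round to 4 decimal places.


r_new = n*r / (1 + (n-1)*r)
Numerator = 4 * 0.84 = 3.36
Denominator = 1 + 3 * 0.84 = 3.52
r_new = 3.36 / 3.52
= 0.9545


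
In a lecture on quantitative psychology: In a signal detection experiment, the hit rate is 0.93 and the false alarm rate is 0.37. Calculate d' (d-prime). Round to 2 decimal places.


d' = z(HR) - z(FAR)
z(0.93) = 1.4758
z(0.37) = -0.3319
d' = 1.4758 - -0.3319
= 1.81


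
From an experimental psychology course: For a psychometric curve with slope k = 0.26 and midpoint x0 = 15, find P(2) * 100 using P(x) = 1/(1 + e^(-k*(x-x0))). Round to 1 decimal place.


P(x) = 1/(1 + e^(-0.26*(2 - 15)))
Exponent = -0.26 * -13 = 3.38
e^(3.38) = 29.370771
P = 1/(1 + 29.370771) = 0.032926
Percentage = 3.3


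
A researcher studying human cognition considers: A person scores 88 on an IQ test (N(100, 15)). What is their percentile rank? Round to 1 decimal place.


z = (IQ - mean) / SD
z = (88 - 100) / 15 = -0.8
Percentile = Phi(-0.8) * 100
Phi(-0.8) = 0.211855
= 21.2


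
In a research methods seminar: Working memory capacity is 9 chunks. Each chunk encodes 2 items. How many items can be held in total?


Total items = chunks * items_per_chunk
= 9 * 2
= 18


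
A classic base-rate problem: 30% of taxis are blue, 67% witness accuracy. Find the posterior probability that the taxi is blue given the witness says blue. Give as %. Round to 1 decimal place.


P(blue | says blue) = P(says blue | blue)*P(blue) / [P(says blue | blue)*P(blue) + P(says blue | not blue)*P(not blue)]
Numerator = 0.67 * 0.3 = 0.201
False identification = 0.33 * 0.7 = 0.231
P = 0.201 / (0.201 + 0.231)
= 0.201 / 0.432
As percentage = 46.5


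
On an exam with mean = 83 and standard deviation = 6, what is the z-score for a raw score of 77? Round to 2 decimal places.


z = (X - mu) / sigma
= (77 - 83) / 6
= -6 / 6
= -1.00


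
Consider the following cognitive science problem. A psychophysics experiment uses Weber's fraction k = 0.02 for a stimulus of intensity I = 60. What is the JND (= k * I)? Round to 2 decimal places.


JND = k * I
JND = 0.02 * 60
= 1.20


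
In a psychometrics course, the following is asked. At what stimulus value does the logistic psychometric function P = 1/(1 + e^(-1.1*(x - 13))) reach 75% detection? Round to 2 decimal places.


At P = 0.75: 0.75 = 1/(1 + e^(-k*(x-x0)))
Solving: e^(-k*(x-x0)) = 1/3
x = x0 + ln(3)/k
ln(3) = 1.0986
x = 13 + 1.0986/1.1
= 13 + 0.9987
= 14.00


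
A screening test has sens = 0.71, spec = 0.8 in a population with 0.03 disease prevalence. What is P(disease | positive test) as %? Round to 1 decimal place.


PPV = (sens * prev) / (sens * prev + (1-spec) * (1-prev))
Numerator = 0.71 * 0.03 = 0.0213
P(positive and no disease) = (1 - spec) * (1 - prev) = (1 - 0.8) * (1 - 0.03) = 0.194
Denominator = 0.0213 + 0.194 = 0.2153
PPV = 0.0213 / 0.2153 = 0.098932
As percentage = 9.9


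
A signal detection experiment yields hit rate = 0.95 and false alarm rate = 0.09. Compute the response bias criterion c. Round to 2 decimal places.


c = -0.5 * (z(HR) + z(FAR))
z(0.95) = 1.6449
z(0.09) = -1.3408
c = -0.5 * (1.6449 + -1.3408)
= -0.5 * 0.3041
= -0.15


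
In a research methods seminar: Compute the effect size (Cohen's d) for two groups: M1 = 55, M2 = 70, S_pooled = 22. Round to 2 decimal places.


Cohen's d = (M1 - M2) / S_pooled
= (55 - 70) / 22
= -15 / 22
= -0.68


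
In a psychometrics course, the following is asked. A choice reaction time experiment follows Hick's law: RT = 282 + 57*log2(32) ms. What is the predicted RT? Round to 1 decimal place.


RT = 282 + 57 * log2(32)
log2(32) = 5.0
RT = 282 + 57 * 5.0
= 282 + 285.0
= 567.0 ms


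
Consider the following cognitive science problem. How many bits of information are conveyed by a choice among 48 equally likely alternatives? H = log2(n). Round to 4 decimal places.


H = log2(n)
H = log2(48)
= 5.5850


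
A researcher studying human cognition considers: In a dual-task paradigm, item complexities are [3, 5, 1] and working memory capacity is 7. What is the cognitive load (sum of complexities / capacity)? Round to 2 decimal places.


Total complexity = 3 + 5 + 1 = 9
Load = total / capacity = 9 / 7
= 1.29


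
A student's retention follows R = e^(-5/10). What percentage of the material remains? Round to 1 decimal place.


R = e^(-t/S)
-t/S = -5/10 = -0.5
R = e^(-0.5) = 0.606531
Percentage = 0.606531 * 100
= 60.7


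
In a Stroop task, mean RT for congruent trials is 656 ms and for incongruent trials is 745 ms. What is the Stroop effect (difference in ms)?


Stroop effect = RT(incongruent) - RT(congruent)
= 745 - 656
= 89 ms


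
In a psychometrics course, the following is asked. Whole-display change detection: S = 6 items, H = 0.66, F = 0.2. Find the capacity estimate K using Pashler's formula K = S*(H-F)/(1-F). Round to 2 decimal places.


K = S * (H - F) / (1 - F)
H - F = 0.46
1 - F = 0.8
K = 6 * 0.46 / 0.8
= 3.45


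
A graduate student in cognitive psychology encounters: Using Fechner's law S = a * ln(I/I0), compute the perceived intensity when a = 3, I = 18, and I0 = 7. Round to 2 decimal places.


S = 3 * ln(18/7)
I/I0 = 2.571429
ln(2.571429) = 0.9445
S = 3 * 0.9445
= 2.83


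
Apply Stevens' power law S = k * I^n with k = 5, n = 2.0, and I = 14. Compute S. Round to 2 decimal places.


S = 5 * 14^2.0
14^2.0 = 196.0
S = 5 * 196.0
= 980.00


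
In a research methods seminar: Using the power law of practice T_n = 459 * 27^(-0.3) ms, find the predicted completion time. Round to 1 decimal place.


T_n = 459 * 27^(-0.3)
27^(-0.3) = 0.372041
T_n = 459 * 0.372041
= 170.8 ms


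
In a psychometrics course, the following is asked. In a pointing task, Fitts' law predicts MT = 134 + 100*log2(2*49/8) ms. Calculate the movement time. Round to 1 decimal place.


MT = 134 + 100 * log2(2*49/8)
2D/W = 12.25
log2(12.25) = 3.6147
MT = 134 + 100 * 3.6147
= 495.5 ms


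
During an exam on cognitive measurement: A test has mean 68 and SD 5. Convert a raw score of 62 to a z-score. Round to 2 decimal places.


z = (X - mu) / sigma
= (62 - 68) / 5
= -6 / 5
= -1.20


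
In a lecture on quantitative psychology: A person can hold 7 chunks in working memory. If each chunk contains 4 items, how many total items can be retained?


Total items = chunks * items_per_chunk
= 7 * 4
= 28


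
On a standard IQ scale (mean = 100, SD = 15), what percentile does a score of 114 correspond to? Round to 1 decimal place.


z = (IQ - mean) / SD
z = (114 - 100) / 15 = 0.9333
Percentile = Phi(0.9333) * 100
Phi(0.9333) = 0.824667
= 82.5


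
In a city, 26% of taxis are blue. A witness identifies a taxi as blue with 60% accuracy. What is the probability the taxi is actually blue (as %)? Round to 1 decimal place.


P(blue | says blue) = P(says blue | blue)*P(blue) / [P(says blue | blue)*P(blue) + P(says blue | not blue)*P(not blue)]
Numerator = 0.6 * 0.26 = 0.156
False identification = 0.4 * 0.74 = 0.296
P = 0.156 / (0.156 + 0.296)
= 0.156 / 0.452
As percentage = 34.5


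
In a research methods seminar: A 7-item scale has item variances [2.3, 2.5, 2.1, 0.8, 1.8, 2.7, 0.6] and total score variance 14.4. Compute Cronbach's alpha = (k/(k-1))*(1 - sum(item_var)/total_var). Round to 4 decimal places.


alpha = (k/(k-1)) * (1 - sum(s_i^2)/s_total^2)
sum(item variances) = 12.8
k/(k-1) = 7/6 = 1.166667
1 - 12.8/14.4 = 1 - 0.888889 = 0.111111
alpha = 1.166667 * 0.111111
= 0.1296


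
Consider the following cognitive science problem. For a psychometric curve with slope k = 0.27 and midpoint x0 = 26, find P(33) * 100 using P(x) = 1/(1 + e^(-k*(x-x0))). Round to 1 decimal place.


P(x) = 1/(1 + e^(-0.27*(33 - 26)))
Exponent = -0.27 * 7 = -1.89
e^(-1.89) = 0.151072
P = 1/(1 + 0.151072) = 0.868755
Percentage = 86.9


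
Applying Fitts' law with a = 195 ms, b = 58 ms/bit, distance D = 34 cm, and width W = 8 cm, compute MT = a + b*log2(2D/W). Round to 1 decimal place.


MT = 195 + 58 * log2(2*34/8)
2D/W = 8.5
log2(8.5) = 3.0875
MT = 195 + 58 * 3.0875
= 374.1 ms


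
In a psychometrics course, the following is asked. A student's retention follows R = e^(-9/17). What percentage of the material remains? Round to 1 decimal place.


R = e^(-t/S)
-t/S = -9/17 = -0.529412
R = e^(-0.529412) = 0.588951
Percentage = 0.588951 * 100
= 58.9


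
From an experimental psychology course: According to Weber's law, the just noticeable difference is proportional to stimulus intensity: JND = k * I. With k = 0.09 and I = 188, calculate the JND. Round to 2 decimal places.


JND = k * I
JND = 0.09 * 188
= 16.92


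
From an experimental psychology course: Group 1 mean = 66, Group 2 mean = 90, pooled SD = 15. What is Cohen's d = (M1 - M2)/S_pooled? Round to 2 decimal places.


Cohen's d = (M1 - M2) / S_pooled
= (66 - 90) / 15
= -24 / 15
= -1.60


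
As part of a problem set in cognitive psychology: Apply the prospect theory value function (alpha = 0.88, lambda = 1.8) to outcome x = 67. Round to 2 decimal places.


Since x = 67 >= 0, use v(x) = x^0.88
67^0.88 = 40.4525
v(67) = 40.45


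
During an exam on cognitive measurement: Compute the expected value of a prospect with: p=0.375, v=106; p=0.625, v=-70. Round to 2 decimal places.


EU = sum(p_i * v_i)
0.375 * 106 = 39.75
0.625 * -70 = -43.75
EU = 39.75 + -43.75
= -4.00


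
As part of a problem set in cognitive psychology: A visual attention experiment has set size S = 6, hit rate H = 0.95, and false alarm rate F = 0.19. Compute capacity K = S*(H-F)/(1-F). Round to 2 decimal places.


K = S * (H - F) / (1 - F)
H - F = 0.76
1 - F = 0.81
K = 6 * 0.76 / 0.81
= 5.63


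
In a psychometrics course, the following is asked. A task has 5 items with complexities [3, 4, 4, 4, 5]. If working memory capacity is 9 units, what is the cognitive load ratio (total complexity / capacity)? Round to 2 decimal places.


Total complexity = 3 + 4 + 4 + 4 + 5 = 20
Load = total / capacity = 20 / 9
= 2.22


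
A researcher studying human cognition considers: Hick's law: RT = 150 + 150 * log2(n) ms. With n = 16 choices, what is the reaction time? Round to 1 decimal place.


RT = 150 + 150 * log2(16)
log2(16) = 4.0
RT = 150 + 150 * 4.0
= 150 + 600.0
= 750.0 ms


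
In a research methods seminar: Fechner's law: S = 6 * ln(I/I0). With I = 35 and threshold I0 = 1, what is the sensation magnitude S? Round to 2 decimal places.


S = 6 * ln(35/1)
I/I0 = 35.0
ln(35.0) = 3.5553
S = 6 * 3.5553
= 21.33


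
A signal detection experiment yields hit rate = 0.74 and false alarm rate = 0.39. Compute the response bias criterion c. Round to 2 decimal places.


c = -0.5 * (z(HR) + z(FAR))
z(0.74) = 0.6433
z(0.39) = -0.2793
c = -0.5 * (0.6433 + -0.2793)
= -0.5 * 0.364
= -0.18


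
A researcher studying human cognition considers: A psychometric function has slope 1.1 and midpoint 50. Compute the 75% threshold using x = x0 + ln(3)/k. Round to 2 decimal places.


At P = 0.75: 0.75 = 1/(1 + e^(-k*(x-x0)))
Solving: e^(-k*(x-x0)) = 1/3
x = x0 + ln(3)/k
ln(3) = 1.0986
x = 50 + 1.0986/1.1
= 50 + 0.9987
= 51.00


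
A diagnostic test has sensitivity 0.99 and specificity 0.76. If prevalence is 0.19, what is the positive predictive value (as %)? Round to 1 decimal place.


PPV = (sens * prev) / (sens * prev + (1-spec) * (1-prev))
Numerator = 0.99 * 0.19 = 0.1881
P(positive and no disease) = (1 - spec) * (1 - prev) = (1 - 0.76) * (1 - 0.19) = 0.1944
Denominator = 0.1881 + 0.1944 = 0.3825
PPV = 0.1881 / 0.3825 = 0.491765
As percentage = 49.2


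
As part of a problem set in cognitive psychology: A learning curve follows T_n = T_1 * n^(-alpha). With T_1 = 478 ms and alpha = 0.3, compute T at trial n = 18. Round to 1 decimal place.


T_n = 478 * 18^(-0.3)
18^(-0.3) = 0.420163
T_n = 478 * 0.420163
= 200.8 ms


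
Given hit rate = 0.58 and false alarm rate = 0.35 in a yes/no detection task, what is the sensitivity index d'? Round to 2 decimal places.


d' = z(HR) - z(FAR)
z(0.58) = 0.2019
z(0.35) = -0.3853
d' = 0.2019 - -0.3853
= 0.59


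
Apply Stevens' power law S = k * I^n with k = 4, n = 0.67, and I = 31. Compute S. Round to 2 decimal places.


S = 4 * 31^0.67
31^0.67 = 9.9819
S = 4 * 9.9819
= 39.93


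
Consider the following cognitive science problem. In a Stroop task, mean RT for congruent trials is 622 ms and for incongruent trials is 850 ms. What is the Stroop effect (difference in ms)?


Stroop effect = RT(incongruent) - RT(congruent)
= 850 - 622
= 228 ms


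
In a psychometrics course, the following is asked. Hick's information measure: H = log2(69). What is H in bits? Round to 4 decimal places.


H = log2(n)
H = log2(69)
= 6.1085


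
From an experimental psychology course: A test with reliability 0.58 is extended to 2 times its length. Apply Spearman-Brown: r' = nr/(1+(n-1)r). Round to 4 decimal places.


r_new = n*r / (1 + (n-1)*r)
Numerator = 2 * 0.58 = 1.16
Denominator = 1 + 1 * 0.58 = 1.58
r_new = 1.16 / 1.58
= 0.7342


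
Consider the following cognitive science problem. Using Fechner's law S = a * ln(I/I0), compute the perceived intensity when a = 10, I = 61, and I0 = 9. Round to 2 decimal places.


S = 10 * ln(61/9)
I/I0 = 6.777778
ln(6.777778) = 1.9136
S = 10 * 1.9136
= 19.14


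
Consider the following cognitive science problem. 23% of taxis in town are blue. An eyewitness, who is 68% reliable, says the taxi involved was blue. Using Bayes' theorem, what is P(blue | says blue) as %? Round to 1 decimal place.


P(blue | says blue) = P(says blue | blue)*P(blue) / [P(says blue | blue)*P(blue) + P(says blue | not blue)*P(not blue)]
Numerator = 0.68 * 0.23 = 0.1564
False identification = 0.32 * 0.77 = 0.2464
P = 0.1564 / (0.1564 + 0.2464)
= 0.1564 / 0.4028
As percentage = 38.8


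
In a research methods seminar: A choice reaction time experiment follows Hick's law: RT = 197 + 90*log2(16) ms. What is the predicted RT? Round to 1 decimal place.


RT = 197 + 90 * log2(16)
log2(16) = 4.0
RT = 197 + 90 * 4.0
= 197 + 360.0
= 557.0 ms


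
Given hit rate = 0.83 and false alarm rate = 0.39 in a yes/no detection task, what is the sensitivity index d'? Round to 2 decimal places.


d' = z(HR) - z(FAR)
z(0.83) = 0.9542
z(0.39) = -0.2793
d' = 0.9542 - -0.2793
= 1.23


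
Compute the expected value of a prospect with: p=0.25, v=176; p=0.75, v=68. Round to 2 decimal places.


EU = sum(p_i * v_i)
0.25 * 176 = 44.0
0.75 * 68 = 51.0
EU = 44.0 + 51.0
= 95.00


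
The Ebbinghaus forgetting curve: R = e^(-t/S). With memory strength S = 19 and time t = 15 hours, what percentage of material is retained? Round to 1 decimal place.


R = e^(-t/S)
-t/S = -15/19 = -0.789474
R = e^(-0.789474) = 0.454084
Percentage = 0.454084 * 100
= 45.4


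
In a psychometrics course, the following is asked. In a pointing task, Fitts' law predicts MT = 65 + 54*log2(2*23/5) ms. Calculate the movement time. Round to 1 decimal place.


MT = 65 + 54 * log2(2*23/5)
2D/W = 9.2
log2(9.2) = 3.2016
MT = 65 + 54 * 3.2016
= 237.9 ms


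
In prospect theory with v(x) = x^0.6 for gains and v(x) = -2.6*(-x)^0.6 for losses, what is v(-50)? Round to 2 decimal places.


Since x = -50 < 0, use v(x) = -lambda*(-x)^alpha
(-x) = 50
50^0.6 = 10.4564
v(-50) = -2.6 * 10.4564
= -27.19


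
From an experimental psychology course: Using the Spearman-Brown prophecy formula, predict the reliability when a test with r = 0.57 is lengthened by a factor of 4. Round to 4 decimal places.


r_new = n*r / (1 + (n-1)*r)
Numerator = 4 * 0.57 = 2.28
Denominator = 1 + 3 * 0.57 = 2.71
r_new = 2.28 / 2.71
= 0.8413


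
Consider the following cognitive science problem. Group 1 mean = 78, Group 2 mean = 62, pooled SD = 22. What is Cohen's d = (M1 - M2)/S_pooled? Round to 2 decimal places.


Cohen's d = (M1 - M2) / S_pooled
= (78 - 62) / 22
= 16 / 22
= 0.73


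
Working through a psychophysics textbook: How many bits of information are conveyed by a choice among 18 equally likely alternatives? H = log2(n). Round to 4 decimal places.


H = log2(n)
H = log2(18)
= 4.1699


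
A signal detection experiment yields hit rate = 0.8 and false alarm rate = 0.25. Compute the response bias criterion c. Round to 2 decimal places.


c = -0.5 * (z(HR) + z(FAR))
z(0.8) = 0.8416
z(0.25) = -0.6745
c = -0.5 * (0.8416 + -0.6745)
= -0.5 * 0.1671
= -0.08


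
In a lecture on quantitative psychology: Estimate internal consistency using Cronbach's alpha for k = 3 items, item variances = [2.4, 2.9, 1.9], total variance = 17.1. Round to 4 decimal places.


alpha = (k/(k-1)) * (1 - sum(s_i^2)/s_total^2)
sum(item variances) = 7.2
k/(k-1) = 3/2 = 1.5
1 - 7.2/17.1 = 1 - 0.421053 = 0.578947
alpha = 1.5 * 0.578947
= 0.8684


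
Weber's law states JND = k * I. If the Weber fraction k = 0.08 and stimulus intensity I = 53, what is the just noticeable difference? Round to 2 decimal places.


JND = k * I
JND = 0.08 * 53
= 4.24


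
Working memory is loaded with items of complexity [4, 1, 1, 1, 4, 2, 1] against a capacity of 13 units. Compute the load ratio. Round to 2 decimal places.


Total complexity = 4 + 1 + 1 + 1 + 4 + 2 + 1 = 14
Load = total / capacity = 14 / 13
= 1.08


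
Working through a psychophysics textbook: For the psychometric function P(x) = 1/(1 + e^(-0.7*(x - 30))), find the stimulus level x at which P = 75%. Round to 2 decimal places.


At P = 0.75: 0.75 = 1/(1 + e^(-k*(x-x0)))
Solving: e^(-k*(x-x0)) = 1/3
x = x0 + ln(3)/k
ln(3) = 1.0986
x = 30 + 1.0986/0.7
= 30 + 1.5694
= 31.57


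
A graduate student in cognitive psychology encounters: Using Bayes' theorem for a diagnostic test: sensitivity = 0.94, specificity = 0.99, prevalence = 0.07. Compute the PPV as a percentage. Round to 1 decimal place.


PPV = (sens * prev) / (sens * prev + (1-spec) * (1-prev))
Numerator = 0.94 * 0.07 = 0.0658
P(positive and no disease) = (1 - spec) * (1 - prev) = (1 - 0.99) * (1 - 0.07) = 0.0093
Denominator = 0.0658 + 0.0093 = 0.0751
PPV = 0.0658 / 0.0751 = 0.876165
As percentage = 87.6


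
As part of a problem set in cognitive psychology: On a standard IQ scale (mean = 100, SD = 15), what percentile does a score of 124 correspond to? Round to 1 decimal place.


z = (IQ - mean) / SD
z = (124 - 100) / 15 = 1.6
Percentile = Phi(1.6) * 100
Phi(1.6) = 0.945201
= 94.5


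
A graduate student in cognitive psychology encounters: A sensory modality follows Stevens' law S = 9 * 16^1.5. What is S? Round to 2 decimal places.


S = 9 * 16^1.5
16^1.5 = 64.0
S = 9 * 64.0
= 576.00


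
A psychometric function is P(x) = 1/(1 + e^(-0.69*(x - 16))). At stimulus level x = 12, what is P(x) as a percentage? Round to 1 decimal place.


P(x) = 1/(1 + e^(-0.69*(12 - 16)))
Exponent = -0.69 * -4 = 2.76
e^(2.76) = 15.799843
P = 1/(1 + 15.799843) = 0.059524
Percentage = 6.0


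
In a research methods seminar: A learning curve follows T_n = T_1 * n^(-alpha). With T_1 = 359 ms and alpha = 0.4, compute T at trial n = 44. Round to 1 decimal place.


T_n = 359 * 44^(-0.4)
44^(-0.4) = 0.220099
T_n = 359 * 0.220099
= 79.0 ms


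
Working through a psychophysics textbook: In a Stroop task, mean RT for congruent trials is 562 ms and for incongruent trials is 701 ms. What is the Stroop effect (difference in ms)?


Stroop effect = RT(incongruent) - RT(congruent)
= 701 - 562
= 139 ms


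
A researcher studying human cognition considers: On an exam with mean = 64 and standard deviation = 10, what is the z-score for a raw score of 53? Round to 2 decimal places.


z = (X - mu) / sigma
= (53 - 64) / 10
= -11 / 10
= -1.10


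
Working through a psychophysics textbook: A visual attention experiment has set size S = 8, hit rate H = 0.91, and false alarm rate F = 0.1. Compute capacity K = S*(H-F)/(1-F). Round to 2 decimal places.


K = S * (H - F) / (1 - F)
H - F = 0.81
1 - F = 0.9
K = 8 * 0.81 / 0.9
= 7.20


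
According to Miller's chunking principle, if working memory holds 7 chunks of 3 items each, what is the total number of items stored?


Total items = chunks * items_per_chunk
= 7 * 3
= 21


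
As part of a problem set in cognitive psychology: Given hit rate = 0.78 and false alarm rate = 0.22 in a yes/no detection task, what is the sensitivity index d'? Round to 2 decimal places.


d' = z(HR) - z(FAR)
z(0.78) = 0.7722
z(0.22) = -0.7722
d' = 0.7722 - -0.7722
= 1.54


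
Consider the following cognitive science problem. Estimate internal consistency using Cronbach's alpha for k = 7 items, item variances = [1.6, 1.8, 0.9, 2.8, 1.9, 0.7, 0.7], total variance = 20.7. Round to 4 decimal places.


alpha = (k/(k-1)) * (1 - sum(s_i^2)/s_total^2)
sum(item variances) = 10.4
k/(k-1) = 7/6 = 1.166667
1 - 10.4/20.7 = 1 - 0.502415 = 0.497585
alpha = 1.166667 * 0.497585
= 0.5805


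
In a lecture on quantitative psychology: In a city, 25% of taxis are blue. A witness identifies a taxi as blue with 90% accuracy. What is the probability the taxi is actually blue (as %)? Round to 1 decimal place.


P(blue | says blue) = P(says blue | blue)*P(blue) / [P(says blue | blue)*P(blue) + P(says blue | not blue)*P(not blue)]
Numerator = 0.9 * 0.25 = 0.225
False identification = 0.1 * 0.75 = 0.075
P = 0.225 / (0.225 + 0.075)
= 0.225 / 0.3
As percentage = 75.0


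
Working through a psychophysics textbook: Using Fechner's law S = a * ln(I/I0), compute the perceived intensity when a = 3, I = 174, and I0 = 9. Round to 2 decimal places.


S = 3 * ln(174/9)
I/I0 = 19.333333
ln(19.333333) = 2.9618
S = 3 * 2.9618
= 8.89


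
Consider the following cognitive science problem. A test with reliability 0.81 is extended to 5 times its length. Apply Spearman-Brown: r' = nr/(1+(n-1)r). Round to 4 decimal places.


r_new = n*r / (1 + (n-1)*r)
Numerator = 5 * 0.81 = 4.05
Denominator = 1 + 4 * 0.81 = 4.24
r_new = 4.05 / 4.24
= 0.9552


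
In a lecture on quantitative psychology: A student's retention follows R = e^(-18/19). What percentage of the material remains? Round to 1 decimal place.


R = e^(-t/S)
-t/S = -18/19 = -0.947368
R = e^(-0.947368) = 0.38776
Percentage = 0.38776 * 100
= 38.8


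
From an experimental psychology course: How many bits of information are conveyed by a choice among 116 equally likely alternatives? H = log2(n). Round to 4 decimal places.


H = log2(n)
H = log2(116)
= 6.8580


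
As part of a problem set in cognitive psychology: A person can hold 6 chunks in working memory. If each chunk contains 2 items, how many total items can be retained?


Total items = chunks * items_per_chunk
= 6 * 2
= 12


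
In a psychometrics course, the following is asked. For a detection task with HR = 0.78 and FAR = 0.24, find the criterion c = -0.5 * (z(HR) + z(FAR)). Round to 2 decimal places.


c = -0.5 * (z(HR) + z(FAR))
z(0.78) = 0.7722
z(0.24) = -0.7063
c = -0.5 * (0.7722 + -0.7063)
= -0.5 * 0.0659
= -0.03


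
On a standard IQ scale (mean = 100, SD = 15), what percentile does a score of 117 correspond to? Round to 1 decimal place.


z = (IQ - mean) / SD
z = (117 - 100) / 15 = 1.1333
Percentile = Phi(1.1333) * 100
Phi(1.1333) = 0.871456
= 87.1


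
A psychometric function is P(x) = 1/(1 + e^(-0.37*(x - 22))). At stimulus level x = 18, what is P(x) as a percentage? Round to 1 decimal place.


P(x) = 1/(1 + e^(-0.37*(18 - 22)))
Exponent = -0.37 * -4 = 1.48
e^(1.48) = 4.392946
P = 1/(1 + 4.392946) = 0.185427
Percentage = 18.5


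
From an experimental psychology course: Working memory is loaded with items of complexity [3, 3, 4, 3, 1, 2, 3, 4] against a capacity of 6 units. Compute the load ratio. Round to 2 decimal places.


Total complexity = 3 + 3 + 4 + 3 + 1 + 2 + 3 + 4 = 23
Load = total / capacity = 23 / 6
= 3.83


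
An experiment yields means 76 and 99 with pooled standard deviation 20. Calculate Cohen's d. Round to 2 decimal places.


Cohen's d = (M1 - M2) / S_pooled
= (76 - 99) / 20
= -23 / 20
= -1.15


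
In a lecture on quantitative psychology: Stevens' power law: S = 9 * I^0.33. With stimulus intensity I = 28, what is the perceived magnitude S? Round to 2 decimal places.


S = 9 * 28^0.33
28^0.33 = 3.003
S = 9 * 3.003
= 27.03


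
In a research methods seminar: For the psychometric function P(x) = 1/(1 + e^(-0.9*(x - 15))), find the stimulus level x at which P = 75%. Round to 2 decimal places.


At P = 0.75: 0.75 = 1/(1 + e^(-k*(x-x0)))
Solving: e^(-k*(x-x0)) = 1/3
x = x0 + ln(3)/k
ln(3) = 1.0986
x = 15 + 1.0986/0.9
= 15 + 1.2207
= 16.22


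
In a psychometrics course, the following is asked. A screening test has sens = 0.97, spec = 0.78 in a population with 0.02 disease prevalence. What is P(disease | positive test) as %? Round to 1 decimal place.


PPV = (sens * prev) / (sens * prev + (1-spec) * (1-prev))
Numerator = 0.97 * 0.02 = 0.0194
P(positive and no disease) = (1 - spec) * (1 - prev) = (1 - 0.78) * (1 - 0.02) = 0.2156
Denominator = 0.0194 + 0.2156 = 0.235
PPV = 0.0194 / 0.235 = 0.082553
As percentage = 8.3


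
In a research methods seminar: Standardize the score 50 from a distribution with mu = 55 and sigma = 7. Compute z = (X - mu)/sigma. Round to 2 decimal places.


z = (X - mu) / sigma
= (50 - 55) / 7
= -5 / 7
= -0.71


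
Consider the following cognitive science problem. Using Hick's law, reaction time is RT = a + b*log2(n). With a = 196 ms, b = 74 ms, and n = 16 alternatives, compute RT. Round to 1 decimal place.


RT = 196 + 74 * log2(16)
log2(16) = 4.0
RT = 196 + 74 * 4.0
= 196 + 296.0
= 492.0 ms


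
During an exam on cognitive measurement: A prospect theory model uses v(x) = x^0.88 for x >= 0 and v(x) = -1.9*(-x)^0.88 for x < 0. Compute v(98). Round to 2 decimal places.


Since x = 98 >= 0, use v(x) = x^0.88
98^0.88 = 56.53
v(98) = 56.53


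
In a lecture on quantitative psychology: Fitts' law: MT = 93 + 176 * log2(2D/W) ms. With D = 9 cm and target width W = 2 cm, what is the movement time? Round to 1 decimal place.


MT = 93 + 176 * log2(2*9/2)
2D/W = 9.0
log2(9.0) = 3.1699
MT = 93 + 176 * 3.1699
= 650.9 ms


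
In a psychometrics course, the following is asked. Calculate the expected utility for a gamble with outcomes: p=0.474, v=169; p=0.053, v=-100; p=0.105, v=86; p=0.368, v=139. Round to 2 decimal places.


EU = sum(p_i * v_i)
0.474 * 169 = 80.106
0.053 * -100 = -5.3
0.105 * 86 = 9.03
0.368 * 139 = 51.152
EU = 80.106 + -5.3 + 9.03 + 51.152
= 134.99


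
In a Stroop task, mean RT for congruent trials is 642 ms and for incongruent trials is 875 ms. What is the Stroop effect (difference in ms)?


Stroop effect = RT(incongruent) - RT(congruent)
= 875 - 642
= 233 ms


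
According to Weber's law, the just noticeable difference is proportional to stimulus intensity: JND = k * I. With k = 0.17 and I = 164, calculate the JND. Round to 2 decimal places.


JND = k * I
JND = 0.17 * 164
= 27.88


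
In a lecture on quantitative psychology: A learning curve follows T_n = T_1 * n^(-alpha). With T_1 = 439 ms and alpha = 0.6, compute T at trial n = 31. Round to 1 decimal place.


T_n = 439 * 31^(-0.6)
31^(-0.6) = 0.127404
T_n = 439 * 0.127404
= 55.9 ms


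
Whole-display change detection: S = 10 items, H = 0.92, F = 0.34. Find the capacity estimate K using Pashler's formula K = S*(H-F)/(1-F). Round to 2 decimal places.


K = S * (H - F) / (1 - F)
H - F = 0.58
1 - F = 0.66
K = 10 * 0.58 / 0.66
= 8.79


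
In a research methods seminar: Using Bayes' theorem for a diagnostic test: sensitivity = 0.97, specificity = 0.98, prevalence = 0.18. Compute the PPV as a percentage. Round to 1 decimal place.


PPV = (sens * prev) / (sens * prev + (1-spec) * (1-prev))
Numerator = 0.97 * 0.18 = 0.1746
P(positive and no disease) = (1 - spec) * (1 - prev) = (1 - 0.98) * (1 - 0.18) = 0.0164
Denominator = 0.1746 + 0.0164 = 0.191
PPV = 0.1746 / 0.191 = 0.914136
As percentage = 91.4
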